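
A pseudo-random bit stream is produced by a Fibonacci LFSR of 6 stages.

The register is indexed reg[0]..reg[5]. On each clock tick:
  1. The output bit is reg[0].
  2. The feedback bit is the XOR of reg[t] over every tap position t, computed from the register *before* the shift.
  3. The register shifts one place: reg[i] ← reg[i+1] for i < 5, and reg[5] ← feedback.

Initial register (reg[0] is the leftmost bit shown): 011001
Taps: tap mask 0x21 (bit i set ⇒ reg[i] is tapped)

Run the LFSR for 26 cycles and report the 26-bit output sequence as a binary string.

01100110111011010010011100

tick  register→output (feedback)
  0  011001→0 (1)
  1  110011→1 (0)
  2  100110→1 (1)
  3  001101→0 (1)
  4  011011→0 (1)
  5  110111→1 (0)
  6  101110→1 (1)
  7  011101→0 (1)
  8  111011→1 (0)
  9  110110→1 (1)
 10  101101→1 (0)
 11  011010→0 (0)
 12  110100→1 (1)
 13  101001→1 (0)
 14  010010→0 (0)
 15  100100→1 (1)
 16  001001→0 (1)
 17  010011→0 (1)
 18  100111→1 (0)
 19  001110→0 (0)
 20  011100→0 (0)
 21  111000→1 (1)
 22  110001→1 (0)
 23  100010→1 (1)
 24  000101→0 (1)
 25  001011→0 (1)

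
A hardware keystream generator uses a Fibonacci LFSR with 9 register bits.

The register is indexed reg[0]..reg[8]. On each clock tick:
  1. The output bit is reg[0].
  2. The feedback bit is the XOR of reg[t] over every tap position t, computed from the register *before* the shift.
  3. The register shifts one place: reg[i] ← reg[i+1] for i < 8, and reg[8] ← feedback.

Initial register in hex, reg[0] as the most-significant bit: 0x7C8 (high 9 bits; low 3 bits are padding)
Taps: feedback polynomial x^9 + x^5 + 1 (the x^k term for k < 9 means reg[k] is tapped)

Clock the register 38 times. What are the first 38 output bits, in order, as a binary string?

k : reg_k → out_k, fb_k
0: 011111001 → 0, fb=1
1: 111110011 → 1, fb=1
2: 111100111 → 1, fb=1
3: 111001111 → 1, fb=0
4: 110011110 → 1, fb=0
5: 100111100 → 1, fb=0
6: 001111000 → 0, fb=1
7: 011110001 → 0, fb=0
8: 111100010 → 1, fb=1
9: 111000101 → 1, fb=1
10: 110001011 → 1, fb=0
11: 100010110 → 1, fb=1
12: 000101101 → 0, fb=1
13: 001011011 → 0, fb=1
14: 010110111 → 0, fb=0
15: 101101110 → 1, fb=0
16: 011011100 → 0, fb=1
17: 110111001 → 1, fb=0
18: 101110010 → 1, fb=1
19: 011100101 → 0, fb=0
20: 111001010 → 1, fb=0
21: 110010100 → 1, fb=1
22: 100101001 → 1, fb=0
23: 001010010 → 0, fb=0
24: 010100100 → 0, fb=0
25: 101001000 → 1, fb=0
26: 010010000 → 0, fb=0
27: 100100000 → 1, fb=1
28: 001000001 → 0, fb=0
29: 010000010 → 0, fb=0
30: 100000100 → 1, fb=1
31: 000001001 → 0, fb=1
32: 000010011 → 0, fb=0
33: 000100110 → 0, fb=0
34: 001001100 → 0, fb=1
35: 010011001 → 0, fb=1
36: 100110011 → 1, fb=1
37: 001100111 → 0, fb=0

01111100111100010110111001010010000010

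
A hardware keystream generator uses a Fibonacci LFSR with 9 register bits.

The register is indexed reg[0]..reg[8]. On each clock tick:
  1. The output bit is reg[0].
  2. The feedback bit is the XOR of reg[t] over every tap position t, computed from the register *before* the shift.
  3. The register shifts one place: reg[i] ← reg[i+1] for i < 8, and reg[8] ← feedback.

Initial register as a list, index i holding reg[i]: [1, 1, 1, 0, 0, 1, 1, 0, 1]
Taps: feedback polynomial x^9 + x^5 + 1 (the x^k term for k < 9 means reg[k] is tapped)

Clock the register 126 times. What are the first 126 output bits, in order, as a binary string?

111001101001101011100011010001011111110100101100010100110001100000001100110010101100100111111011010010010011011111100101101010

step | reg (before) | out | fb
   0 | 111001101 | 1 | 0
   1 | 110011010 | 1 | 0
   2 | 100110100 | 1 | 1
   3 | 001101001 | 0 | 1
   4 | 011010011 | 0 | 0
   5 | 110100110 | 1 | 1
   6 | 101001101 | 1 | 0
   7 | 010011010 | 0 | 1
   8 | 100110101 | 1 | 1
   9 | 001101011 | 0 | 1
  10 | 011010111 | 0 | 0
  11 | 110101110 | 1 | 0
  12 | 101011100 | 1 | 0
  13 | 010111000 | 0 | 1
  14 | 101110001 | 1 | 1
  15 | 011100011 | 0 | 0
  16 | 111000110 | 1 | 1
  17 | 110001101 | 1 | 0
  18 | 100011010 | 1 | 0
  19 | 000110100 | 0 | 0
  20 | 001101000 | 0 | 1
  21 | 011010001 | 0 | 0
  22 | 110100010 | 1 | 1
  23 | 101000101 | 1 | 1
  24 | 010001011 | 0 | 1
  25 | 100010111 | 1 | 1
  26 | 000101111 | 0 | 1
  27 | 001011111 | 0 | 1
  28 | 010111111 | 0 | 1
  29 | 101111111 | 1 | 0
  30 | 011111110 | 0 | 1
  31 | 111111101 | 1 | 0
  32 | 111111010 | 1 | 0
  33 | 111110100 | 1 | 1
  34 | 111101001 | 1 | 0
  35 | 111010010 | 1 | 1
  36 | 110100101 | 1 | 1
  37 | 101001011 | 1 | 0
  38 | 010010110 | 0 | 0
  39 | 100101100 | 1 | 0
  40 | 001011000 | 0 | 1
  41 | 010110001 | 0 | 0
  42 | 101100010 | 1 | 1
  43 | 011000101 | 0 | 0
  44 | 110001010 | 1 | 0
  45 | 100010100 | 1 | 1
  46 | 000101001 | 0 | 1
  47 | 001010011 | 0 | 0
  48 | 010100110 | 0 | 0
  49 | 101001100 | 1 | 0
  50 | 010011000 | 0 | 1
  51 | 100110001 | 1 | 1
  52 | 001100011 | 0 | 0
  53 | 011000110 | 0 | 0
  54 | 110001100 | 1 | 0
  55 | 100011000 | 1 | 0
  56 | 000110000 | 0 | 0
  57 | 001100000 | 0 | 0
  58 | 011000000 | 0 | 0
  59 | 110000000 | 1 | 1
  60 | 100000001 | 1 | 1
  61 | 000000011 | 0 | 0
  62 | 000000110 | 0 | 0
  63 | 000001100 | 0 | 1
  64 | 000011001 | 0 | 1
  65 | 000110011 | 0 | 0
  66 | 001100110 | 0 | 0
  67 | 011001100 | 0 | 1
  68 | 110011001 | 1 | 0
  69 | 100110010 | 1 | 1
  70 | 001100101 | 0 | 0
  71 | 011001010 | 0 | 1
  72 | 110010101 | 1 | 1
  73 | 100101011 | 1 | 0
  74 | 001010110 | 0 | 0
  75 | 010101100 | 0 | 1
  76 | 101011001 | 1 | 0
  77 | 010110010 | 0 | 0
  78 | 101100100 | 1 | 1
  79 | 011001001 | 0 | 1
  80 | 110010011 | 1 | 1
  81 | 100100111 | 1 | 1
  82 | 001001111 | 0 | 1
  83 | 010011111 | 0 | 1
  84 | 100111111 | 1 | 0
  85 | 001111110 | 0 | 1
  86 | 011111101 | 0 | 1
  87 | 111111011 | 1 | 0
  88 | 111110110 | 1 | 1
  89 | 111101101 | 1 | 0
  90 | 111011010 | 1 | 0
  91 | 110110100 | 1 | 1
  92 | 101101001 | 1 | 0
  93 | 011010010 | 0 | 0
  94 | 110100100 | 1 | 1
  95 | 101001001 | 1 | 0
  96 | 010010010 | 0 | 0
  97 | 100100100 | 1 | 1
  98 | 001001001 | 0 | 1
  99 | 010010011 | 0 | 0
 100 | 100100110 | 1 | 1
 101 | 001001101 | 0 | 1
 102 | 010011011 | 0 | 1
 103 | 100110111 | 1 | 1
 104 | 001101111 | 0 | 1
 105 | 011011111 | 0 | 1
 106 | 110111111 | 1 | 0
 107 | 101111110 | 1 | 0
 108 | 011111100 | 0 | 1
 109 | 111111001 | 1 | 0
 110 | 111110010 | 1 | 1
 111 | 111100101 | 1 | 1
 112 | 111001011 | 1 | 0
 113 | 110010110 | 1 | 1
 114 | 100101101 | 1 | 0
 115 | 001011010 | 0 | 1
 116 | 010110101 | 0 | 0
 117 | 101101010 | 1 | 0
 118 | 011010100 | 0 | 0
 119 | 110101000 | 1 | 0
 120 | 101010000 | 1 | 1
 121 | 010100001 | 0 | 0
 122 | 101000010 | 1 | 1
 123 | 010000101 | 0 | 0
 124 | 100001010 | 1 | 0
 125 | 000010100 | 0 | 0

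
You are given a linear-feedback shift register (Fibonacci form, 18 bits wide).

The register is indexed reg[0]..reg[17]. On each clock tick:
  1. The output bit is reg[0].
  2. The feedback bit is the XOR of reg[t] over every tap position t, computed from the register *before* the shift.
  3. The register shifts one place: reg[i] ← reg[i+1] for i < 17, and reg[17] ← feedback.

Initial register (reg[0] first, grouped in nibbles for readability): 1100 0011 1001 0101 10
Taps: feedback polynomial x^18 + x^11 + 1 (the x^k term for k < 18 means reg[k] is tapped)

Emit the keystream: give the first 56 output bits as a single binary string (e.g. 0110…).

11000011100101011001101111010010110000110111001001010100

tick  register→output (feedback)
  0  110000111001010110→1 (0)
  1  100001110010101100→1 (1)
  2  000011100101011001→0 (1)
  3  000111001010110011→0 (0)
  4  001110010101100110→0 (1)
  5  011100101011001101→0 (1)
  6  111001010110011011→1 (1)
  7  110010101100110111→1 (1)
  8  100101011001101111→1 (0)
  9  001010110011011110→0 (1)
 10  010101100110111101→0 (0)
 11  101011001101111010→1 (0)
 12  010110011011110100→0 (1)
 13  101100110111101001→1 (0)
 14  011001101111010010→0 (1)
 15  110011011110100101→1 (1)
 16  100110111101001011→1 (0)
 17  001101111010010110→0 (0)
 18  011011110100101100→0 (0)
 19  110111101001011000→1 (0)
 20  101111010010110000→1 (1)
 21  011110100101100001→0 (1)
 22  111101001011000011→1 (0)
 23  111010010110000110→1 (1)
 24  110100101100001101→1 (1)
 25  101001011000011011→1 (1)
 26  010010110000110111→0 (0)
 27  100101100001101110→1 (0)
 28  001011000011011100→0 (1)
 29  010110000110111001→0 (0)
 30  101100001101110010→1 (0)
 31  011000011011100100→0 (1)
 32  110000110111001001→1 (0)
 33  100001101110010010→1 (1)
 34  000011011100100101→0 (0)
 35  000110111001001010→0 (1)
 36  001101110010010101→0 (0)
 37  011011100100101010→0 (0)
 38  110111001001010100→1 (0)
 39  101110010010101000→1 (1)
 40  011100100101010001→0 (1)
 41  111001001010100011→1 (1)
 42  110010010101000111→1 (0)
 43  100100101010001110→1 (1)
 44  001001010100011101→0 (0)
 45  010010101000111010→0 (0)
 46  100101010001110100→1 (0)
 47  001010100011101000→0 (1)
 48  010101000111010001→0 (1)
 49  101010001110100011→1 (1)
 50  010100011101000111→0 (1)
 51  101000111010001111→1 (1)
 52  010001110100011111→0 (0)
 53  100011101000111110→1 (1)
 54  000111010001111101→0 (1)
 55  001110100011111011→0 (1)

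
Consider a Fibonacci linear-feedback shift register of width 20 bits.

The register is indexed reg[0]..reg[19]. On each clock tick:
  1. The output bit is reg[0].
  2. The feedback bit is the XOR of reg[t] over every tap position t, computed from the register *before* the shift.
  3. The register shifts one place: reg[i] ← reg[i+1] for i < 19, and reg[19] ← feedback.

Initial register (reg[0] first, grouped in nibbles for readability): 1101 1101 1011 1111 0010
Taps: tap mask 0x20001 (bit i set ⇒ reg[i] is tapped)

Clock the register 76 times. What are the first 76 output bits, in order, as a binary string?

1101110110111111001010001100001110000010110101101110010010111010001010110010

tick  register→output (feedback)
  0  11011101101111110010→1 (1)
  1  10111011011111100101→1 (0)
  2  01110110111111001010→0 (0)
  3  11101101111110010100→1 (0)
  4  11011011111100101000→1 (1)
  5  10110111111001010001→1 (1)
  6  01101111110010100011→0 (0)
  7  11011111100101000110→1 (0)
  8  10111111001010001100→1 (0)
  9  01111110010100011000→0 (0)
 10  11111100101000110000→1 (1)
 11  11111001010001100001→1 (1)
 12  11110010100011000011→1 (1)
 13  11100101000110000111→1 (0)
 14  11001010001100001110→1 (0)
 15  10010100011000011100→1 (0)
 16  00101000110000111000→0 (0)
 17  01010001100001110000→0 (0)
 18  10100011000011100000→1 (1)
 19  01000110000111000001→0 (0)
 20  10001100001110000010→1 (1)
 21  00011000011100000101→0 (1)
 22  00110000111000001011→0 (0)
 23  01100001110000010110→0 (1)
 24  11000011100000101101→1 (0)
 25  10000111000001011010→1 (1)
 26  00001110000010110101→0 (1)
 27  00011100000101101011→0 (0)
 28  00111000001011010110→0 (1)
 29  01110000010110101101→0 (1)
 30  11100000101101011011→1 (1)
 31  11000001011010110111→1 (0)
 32  10000010110101101110→1 (0)
 33  00000101101011011100→0 (1)
 34  00001011010110111001→0 (0)
 35  00010110101101110010→0 (0)
 36  00101101011011100100→0 (1)
 37  01011010110111001001→0 (0)
 38  10110101101110010010→1 (1)
 39  01101011011100100101→0 (1)
 40  11010110111001001011→1 (1)
 41  10101101110010010111→1 (0)
 42  01011011100100101110→0 (1)
 43  10110111001001011101→1 (0)
 44  01101110010010111010→0 (0)
 45  11011100100101110100→1 (0)
 46  10111001001011101000→1 (1)
 47  01110010010111010001→0 (0)
 48  11100100101110100010→1 (1)
 49  11001001011101000101→1 (0)
 50  10010010111010001010→1 (1)
 51  00100101110100010101→0 (1)
 52  01001011101000101011→0 (0)
 53  10010111010001010110→1 (0)
 54  00101110100010101100→0 (1)
 55  01011101000101011001→0 (0)
 56  10111010001010110010→1 (1)
 57  01110100010101100101→0 (1)
 58  11101000101011001011→1 (1)
 59  11010001010110010111→1 (0)
 60  10100010101100101110→1 (0)
 61  01000101011001011100→0 (1)
 62  10001010110010111001→1 (1)
 63  00010101100101110011→0 (0)
 64  00101011001011100110→0 (1)
 65  01010110010111001101→0 (1)
 66  10101100101110011011→1 (1)
 67  01011001011100110111→0 (1)
 68  10110010111001101111→1 (0)
 69  01100101110011011110→0 (1)
 70  11001011100110111101→1 (0)
 71  10010111001101111010→1 (1)
 72  00101110011011110101→0 (1)
 73  01011100110111101011→0 (0)
 74  10111001101111010110→1 (0)
 75  01110011011110101100→0 (1)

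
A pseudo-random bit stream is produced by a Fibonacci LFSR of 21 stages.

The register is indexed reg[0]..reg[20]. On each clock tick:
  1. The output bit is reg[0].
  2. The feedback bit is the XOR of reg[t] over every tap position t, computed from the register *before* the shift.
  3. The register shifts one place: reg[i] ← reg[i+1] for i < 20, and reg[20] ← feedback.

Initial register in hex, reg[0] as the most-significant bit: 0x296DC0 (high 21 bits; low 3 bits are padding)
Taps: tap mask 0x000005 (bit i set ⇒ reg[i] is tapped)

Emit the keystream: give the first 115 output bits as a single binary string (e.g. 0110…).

k : reg_k → out_k, fb_k
0: 001010010110110111000 → 0, fb=1
1: 010100101101101110001 → 0, fb=0
2: 101001011011011100010 → 1, fb=0
3: 010010110110111000100 → 0, fb=0
4: 100101101101110001000 → 1, fb=1
5: 001011011011100010001 → 0, fb=1
6: 010110110111000100011 → 0, fb=0
7: 101101101110001000110 → 1, fb=0
8: 011011011100010001100 → 0, fb=1
9: 110110111000100011001 → 1, fb=1
10: 101101110001000110011 → 1, fb=0
11: 011011100010001100110 → 0, fb=1
12: 110111000100011001101 → 1, fb=1
13: 101110001000110011011 → 1, fb=0
14: 011100010001100110110 → 0, fb=1
15: 111000100011001101101 → 1, fb=0
16: 110001000110011011010 → 1, fb=1
17: 100010001100110110101 → 1, fb=1
18: 000100011001101101011 → 0, fb=0
19: 001000110011011010110 → 0, fb=1
20: 010001100110110101101 → 0, fb=0
21: 100011001101101011010 → 1, fb=1
22: 000110011011010110101 → 0, fb=0
23: 001100110110101101010 → 0, fb=1
24: 011001101101011010101 → 0, fb=1
25: 110011011010110101011 → 1, fb=1
26: 100110110101101010111 → 1, fb=1
27: 001101101011010101111 → 0, fb=1
28: 011011010110101011111 → 0, fb=1
29: 110110101101010111111 → 1, fb=1
30: 101101011010101111111 → 1, fb=0
31: 011010110101011111110 → 0, fb=1
32: 110101101010111111101 → 1, fb=1
33: 101011010101111111011 → 1, fb=0
34: 010110101011111110110 → 0, fb=0
35: 101101010111111101100 → 1, fb=0
36: 011010101111111011000 → 0, fb=1
37: 110101011111110110001 → 1, fb=1
38: 101010111111101100011 → 1, fb=0
39: 010101111111011000110 → 0, fb=0
40: 101011111110110001100 → 1, fb=0
41: 010111111101100011000 → 0, fb=0
42: 101111111011000110000 → 1, fb=0
43: 011111110110001100000 → 0, fb=1
44: 111111101100011000001 → 1, fb=0
45: 111111011000110000010 → 1, fb=0
46: 111110110001100000100 → 1, fb=0
47: 111101100011000001000 → 1, fb=0
48: 111011000110000010000 → 1, fb=0
49: 110110001100000100000 → 1, fb=1
50: 101100011000001000001 → 1, fb=0
51: 011000110000010000010 → 0, fb=1
52: 110001100000100000101 → 1, fb=1
53: 100011000001000001011 → 1, fb=1
54: 000110000010000010111 → 0, fb=0
55: 001100000100000101110 → 0, fb=1
56: 011000001000001011101 → 0, fb=1
57: 110000010000010111011 → 1, fb=1
58: 100000100000101110111 → 1, fb=1
59: 000001000001011101111 → 0, fb=0
60: 000010000010111011110 → 0, fb=0
61: 000100000101110111100 → 0, fb=0
62: 001000001011101111000 → 0, fb=1
63: 010000010111011110001 → 0, fb=0
64: 100000101110111100010 → 1, fb=1
65: 000001011101111000101 → 0, fb=0
66: 000010111011110001010 → 0, fb=0
67: 000101110111100010100 → 0, fb=0
68: 001011101111000101000 → 0, fb=1
69: 010111011110001010001 → 0, fb=0
70: 101110111100010100010 → 1, fb=0
71: 011101111000101000100 → 0, fb=1
72: 111011110001010001001 → 1, fb=0
73: 110111100010100010010 → 1, fb=1
74: 101111000101000100101 → 1, fb=0
75: 011110001010001001010 → 0, fb=1
76: 111100010100010010101 → 1, fb=0
77: 111000101000100101010 → 1, fb=0
78: 110001010001001010100 → 1, fb=1
79: 100010100010010101001 → 1, fb=1
80: 000101000100101010011 → 0, fb=0
81: 001010001001010100110 → 0, fb=1
82: 010100010010101001101 → 0, fb=0
83: 101000100101010011010 → 1, fb=0
84: 010001001010100110100 → 0, fb=0
85: 100010010101001101000 → 1, fb=1
86: 000100101010011010001 → 0, fb=0
87: 001001010100110100010 → 0, fb=1
88: 010010101001101000101 → 0, fb=0
89: 100101010011010001010 → 1, fb=1
90: 001010100110100010101 → 0, fb=1
91: 010101001101000101011 → 0, fb=0
92: 101010011010001010110 → 1, fb=0
93: 010100110100010101100 → 0, fb=0
94: 101001101000101011000 → 1, fb=0
95: 010011010001010110000 → 0, fb=0
96: 100110100010101100000 → 1, fb=1
97: 001101000101011000001 → 0, fb=1
98: 011010001010110000011 → 0, fb=1
99: 110100010101100000111 → 1, fb=1
100: 101000101011000001111 → 1, fb=0
101: 010001010110000011110 → 0, fb=0
102: 100010101100000111100 → 1, fb=1
103: 000101011000001111001 → 0, fb=0
104: 001010110000011110010 → 0, fb=1
105: 010101100000111100101 → 0, fb=0
106: 101011000001111001010 → 1, fb=0
107: 010110000011110010100 → 0, fb=0
108: 101100000111100101000 → 1, fb=0
109: 011000001111001010000 → 0, fb=1
110: 110000011110010100001 → 1, fb=1
111: 100000111100101000011 → 1, fb=1
112: 000001111001010000111 → 0, fb=0
113: 000011110010100001110 → 0, fb=0
114: 000111100101000011100 → 0, fb=0

0010100101101101110001000110011011010110101011111110110001100000100000101110111100010100010010101001101000101011000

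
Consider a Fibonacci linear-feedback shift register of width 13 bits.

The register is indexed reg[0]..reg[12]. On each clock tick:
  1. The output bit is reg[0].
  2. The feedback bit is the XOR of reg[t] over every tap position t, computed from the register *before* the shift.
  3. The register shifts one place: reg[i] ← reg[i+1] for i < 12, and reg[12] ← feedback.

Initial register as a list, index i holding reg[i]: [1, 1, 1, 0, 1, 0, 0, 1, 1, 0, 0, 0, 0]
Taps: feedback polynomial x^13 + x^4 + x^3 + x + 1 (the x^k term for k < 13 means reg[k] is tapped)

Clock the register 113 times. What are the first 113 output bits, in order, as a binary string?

11101001100001110111011000101010010011000100001110010111000010111000111111000000100100100110000000011101000010001

k : reg_k → out_k, fb_k
0: 1110100110000 → 1, fb=1
1: 1101001100001 → 1, fb=1
2: 1010011000011 → 1, fb=1
3: 0100110000111 → 0, fb=0
4: 1001100001110 → 1, fb=1
5: 0011000011101 → 0, fb=1
6: 0110000111011 → 0, fb=1
7: 1100001110111 → 1, fb=0
8: 1000011101110 → 1, fb=1
9: 0000111011101 → 0, fb=1
10: 0001110111011 → 0, fb=0
11: 0011101110110 → 0, fb=0
12: 0111011101100 → 0, fb=0
13: 1110111011000 → 1, fb=1
14: 1101110110001 → 1, fb=0
15: 1011101100010 → 1, fb=1
16: 0111011000101 → 0, fb=0
17: 1110110001010 → 1, fb=1
18: 1101100010101 → 1, fb=0
19: 1011000101010 → 1, fb=0
20: 0110001010100 → 0, fb=1
21: 1100010101001 → 1, fb=0
22: 1000101010010 → 1, fb=0
23: 0001010100100 → 0, fb=1
24: 0010101001001 → 0, fb=1
25: 0101010010011 → 0, fb=0
26: 1010100100110 → 1, fb=0
27: 0101001001100 → 0, fb=0
28: 1010010011000 → 1, fb=1
29: 0100100110001 → 0, fb=0
30: 1001001100010 → 1, fb=0
31: 0010011000100 → 0, fb=0
32: 0100110001000 → 0, fb=0
33: 1001100010000 → 1, fb=1
34: 0011000100001 → 0, fb=1
35: 0110001000011 → 0, fb=1
36: 1100010000111 → 1, fb=0
37: 1000100001110 → 1, fb=0
38: 0001000011100 → 0, fb=1
39: 0010000111001 → 0, fb=0
40: 0100001110010 → 0, fb=1
41: 1000011100101 → 1, fb=1
42: 0000111001011 → 0, fb=1
43: 0001110010111 → 0, fb=0
44: 0011100101110 → 0, fb=0
45: 0111001011100 → 0, fb=0
46: 1110010111000 → 1, fb=0
47: 1100101110000 → 1, fb=1
48: 1001011100001 → 1, fb=0
49: 0010111000010 → 0, fb=1
50: 0101110000101 → 0, fb=1
51: 1011100001011 → 1, fb=1
52: 0111000010111 → 0, fb=0
53: 1110000101110 → 1, fb=0
54: 1100001011100 → 1, fb=0
55: 1000010111000 → 1, fb=1
56: 0000101110001 → 0, fb=1
57: 0001011100011 → 0, fb=1
58: 0010111000111 → 0, fb=1
59: 0101110001111 → 0, fb=1
60: 1011100011111 → 1, fb=1
61: 0111000111111 → 0, fb=0
62: 1110001111110 → 1, fb=0
63: 1100011111100 → 1, fb=0
64: 1000111111000 → 1, fb=0
65: 0001111110000 → 0, fb=0
66: 0011111100000 → 0, fb=0
67: 0111111000000 → 0, fb=1
68: 1111110000001 → 1, fb=0
69: 1111100000010 → 1, fb=0
70: 1111000000100 → 1, fb=1
71: 1110000001001 → 1, fb=0
72: 1100000010010 → 1, fb=0
73: 1000000100100 → 1, fb=1
74: 0000001001001 → 0, fb=0
75: 0000010010010 → 0, fb=0
76: 0000100100100 → 0, fb=1
77: 0001001001001 → 0, fb=1
78: 0010010010011 → 0, fb=0
79: 0100100100110 → 0, fb=0
80: 1001001001100 → 1, fb=0
81: 0010010011000 → 0, fb=0
82: 0100100110000 → 0, fb=0
83: 1001001100000 → 1, fb=0
84: 0010011000000 → 0, fb=0
85: 0100110000000 → 0, fb=0
86: 1001100000000 → 1, fb=1
87: 0011000000001 → 0, fb=1
88: 0110000000011 → 0, fb=1
89: 1100000000111 → 1, fb=0
90: 1000000001110 → 1, fb=1
91: 0000000011101 → 0, fb=0
92: 0000000111010 → 0, fb=0
93: 0000001110100 → 0, fb=0
94: 0000011101000 → 0, fb=0
95: 0000111010000 → 0, fb=1
96: 0001110100001 → 0, fb=0
97: 0011101000010 → 0, fb=0
98: 0111010000100 → 0, fb=0
99: 1110100001000 → 1, fb=1
100: 1101000010001 → 1, fb=1
101: 1010000100011 → 1, fb=1
102: 0100001000111 → 0, fb=1
103: 1000010001111 → 1, fb=1
104: 0000100011111 → 0, fb=1
105: 0001000111111 → 0, fb=1
106: 0010001111111 → 0, fb=0
107: 0100011111110 → 0, fb=1
108: 1000111111101 → 1, fb=0
109: 0001111111010 → 0, fb=0
110: 0011111110100 → 0, fb=0
111: 0111111101000 → 0, fb=1
112: 1111111010001 → 1, fb=0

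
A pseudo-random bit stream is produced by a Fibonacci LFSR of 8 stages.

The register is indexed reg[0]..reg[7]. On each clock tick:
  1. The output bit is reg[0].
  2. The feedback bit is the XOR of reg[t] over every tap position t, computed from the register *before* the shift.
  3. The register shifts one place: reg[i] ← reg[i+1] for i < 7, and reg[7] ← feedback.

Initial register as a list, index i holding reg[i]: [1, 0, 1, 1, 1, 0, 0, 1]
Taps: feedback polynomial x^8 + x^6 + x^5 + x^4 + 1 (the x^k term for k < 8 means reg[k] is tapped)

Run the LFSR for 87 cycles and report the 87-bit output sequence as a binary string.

101110010101001010001001011010001100111001111000110110000100010111010111101101111100001

tick  register→output (feedback)
  0  10111001→1 (0)
  1  01110010→0 (1)
  2  11100101→1 (0)
  3  11001010→1 (1)
  4  10010101→1 (0)
  5  00101010→0 (0)
  6  01010100→0 (1)
  7  10101001→1 (0)
  8  01010010→0 (1)
  9  10100101→1 (0)
 10  01001010→0 (0)
 11  10010100→1 (0)
 12  00101000→0 (1)
 13  01010001→0 (0)
 14  10100010→1 (0)
 15  01000100→0 (1)
 16  10001001→1 (0)
 17  00010010→0 (1)
 18  00100101→0 (1)
 19  01001011→0 (0)
 20  10010110→1 (1)
 21  00101101→0 (0)
 22  01011010→0 (0)
 23  10110100→1 (0)
 24  01101000→0 (1)
 25  11010001→1 (1)
 26  10100011→1 (0)
 27  01000110→0 (0)
 28  10001100→1 (1)
 29  00011001→0 (1)
 30  00110011→0 (1)
 31  01100111→0 (0)
 32  11001110→1 (0)
 33  10011100→1 (1)
 34  00111001→0 (1)
 35  01110011→0 (1)
 36  11100111→1 (1)
 37  11001111→1 (0)
 38  10011110→1 (0)
 39  00111100→0 (0)
 40  01111000→0 (1)
 41  11110001→1 (1)
 42  11100011→1 (0)
 43  11000110→1 (1)
 44  10001101→1 (1)
 45  00011011→0 (0)
 46  00110110→0 (0)
 47  01101100→0 (0)
 48  11011000→1 (0)
 49  10110000→1 (1)
 50  01100001→0 (0)
 51  11000010→1 (0)
 52  10000100→1 (0)
 53  00001000→0 (1)
 54  00010001→0 (0)
 55  00100010→0 (1)
 56  01000101→0 (1)
 57  10001011→1 (1)
 58  00010111→0 (0)
 59  00101110→0 (1)
 60  01011101→0 (0)
 61  10111010→1 (1)
 62  01110101→0 (1)
 63  11101011→1 (1)
 64  11010111→1 (1)
 65  10101111→1 (0)
 66  01011110→0 (1)
 67  10111101→1 (1)
 68  01111011→0 (0)
 69  11110110→1 (1)
 70  11101101→1 (1)
 71  11011011→1 (1)
 72  10110111→1 (1)
 73  01101111→0 (1)
 74  11011111→1 (0)
 75  10111110→1 (0)
 76  01111100→0 (0)
 77  11111000→1 (0)
 78  11110000→1 (1)
 79  11100001→1 (1)
 80  11000011→1 (0)
 81  10000110→1 (1)
 82  00001101→0 (0)
 83  00011010→0 (0)
 84  00110100→0 (1)
 85  01101001→0 (1)
 86  11010011→1 (0)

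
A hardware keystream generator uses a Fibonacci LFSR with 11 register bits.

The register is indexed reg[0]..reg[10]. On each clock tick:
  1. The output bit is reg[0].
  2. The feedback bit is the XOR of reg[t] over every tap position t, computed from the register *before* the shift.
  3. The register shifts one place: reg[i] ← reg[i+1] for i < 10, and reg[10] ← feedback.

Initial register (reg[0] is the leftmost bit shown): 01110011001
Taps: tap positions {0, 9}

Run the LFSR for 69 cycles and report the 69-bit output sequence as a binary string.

k : reg_k → out_k, fb_k
0: 01110011001 → 0, fb=0
1: 11100110010 → 1, fb=0
2: 11001100100 → 1, fb=1
3: 10011001001 → 1, fb=1
4: 00110010011 → 0, fb=1
5: 01100100111 → 0, fb=1
6: 11001001111 → 1, fb=0
7: 10010011110 → 1, fb=0
8: 00100111100 → 0, fb=0
9: 01001111000 → 0, fb=0
10: 10011110000 → 1, fb=1
11: 00111100001 → 0, fb=0
12: 01111000010 → 0, fb=1
13: 11110000101 → 1, fb=1
14: 11100001011 → 1, fb=0
15: 11000010110 → 1, fb=0
16: 10000101100 → 1, fb=1
17: 00001011001 → 0, fb=0
18: 00010110010 → 0, fb=1
19: 00101100101 → 0, fb=0
20: 01011001010 → 0, fb=1
21: 10110010101 → 1, fb=1
22: 01100101011 → 0, fb=1
23: 11001010111 → 1, fb=0
24: 10010101110 → 1, fb=0
25: 00101011100 → 0, fb=0
26: 01010111000 → 0, fb=0
27: 10101110000 → 1, fb=1
28: 01011100001 → 0, fb=0
29: 10111000010 → 1, fb=0
30: 01110000100 → 0, fb=0
31: 11100001000 → 1, fb=1
32: 11000010001 → 1, fb=1
33: 10000100011 → 1, fb=0
34: 00001000110 → 0, fb=1
35: 00010001101 → 0, fb=0
36: 00100011010 → 0, fb=1
37: 01000110101 → 0, fb=0
38: 10001101010 → 1, fb=0
39: 00011010100 → 0, fb=0
40: 00110101000 → 0, fb=0
41: 01101010000 → 0, fb=0
42: 11010100000 → 1, fb=1
43: 10101000001 → 1, fb=1
44: 01010000011 → 0, fb=1
45: 10100000111 → 1, fb=0
46: 01000001110 → 0, fb=1
47: 10000011101 → 1, fb=1
48: 00000111011 → 0, fb=1
49: 00001110111 → 0, fb=1
50: 00011101111 → 0, fb=1
51: 00111011111 → 0, fb=1
52: 01110111111 → 0, fb=1
53: 11101111111 → 1, fb=0
54: 11011111110 → 1, fb=0
55: 10111111100 → 1, fb=1
56: 01111111001 → 0, fb=0
57: 11111110010 → 1, fb=0
58: 11111100100 → 1, fb=1
59: 11111001001 → 1, fb=1
60: 11110010011 → 1, fb=0
61: 11100100110 → 1, fb=0
62: 11001001100 → 1, fb=1
63: 10010011001 → 1, fb=1
64: 00100110011 → 0, fb=1
65: 01001100111 → 0, fb=1
66: 10011001111 → 1, fb=0
67: 00110011110 → 0, fb=1
68: 01100111101 → 0, fb=0

011100110010011110000101100101011100001000110101000001110111111100100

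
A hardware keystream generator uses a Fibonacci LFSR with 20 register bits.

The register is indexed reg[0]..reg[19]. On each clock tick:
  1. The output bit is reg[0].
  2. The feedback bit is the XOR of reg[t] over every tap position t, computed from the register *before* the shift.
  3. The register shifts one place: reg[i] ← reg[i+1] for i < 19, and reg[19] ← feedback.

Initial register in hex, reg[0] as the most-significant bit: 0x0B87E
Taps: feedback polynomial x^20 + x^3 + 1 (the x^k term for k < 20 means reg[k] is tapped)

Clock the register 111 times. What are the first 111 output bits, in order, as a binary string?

000010111000011111100101011110111000110011101010011111101011101110011000101101100111010111010000010111011011010

k : reg_k → out_k, fb_k
0: 00001011100001111110 → 0, fb=0
1: 00010111000011111100 → 0, fb=1
2: 00101110000111111001 → 0, fb=0
3: 01011100001111110010 → 0, fb=1
4: 10111000011111100101 → 1, fb=0
5: 01110000111111001010 → 0, fb=1
6: 11100001111110010101 → 1, fb=1
7: 11000011111100101011 → 1, fb=1
8: 10000111111001010111 → 1, fb=1
9: 00001111110010101111 → 0, fb=0
10: 00011111100101011110 → 0, fb=1
11: 00111111001010111101 → 0, fb=1
12: 01111110010101111011 → 0, fb=1
13: 11111100101011110111 → 1, fb=0
14: 11111001010111101110 → 1, fb=0
15: 11110010101111011100 → 1, fb=0
16: 11100101011110111000 → 1, fb=1
17: 11001010111101110001 → 1, fb=1
18: 10010101111011100011 → 1, fb=0
19: 00101011110111000110 → 0, fb=0
20: 01010111101110001100 → 0, fb=1
21: 10101111011100011001 → 1, fb=1
22: 01011110111000110011 → 0, fb=1
23: 10111101110001100111 → 1, fb=0
24: 01111011100011001110 → 0, fb=1
25: 11110111000110011101 → 1, fb=0
26: 11101110001100111010 → 1, fb=1
27: 11011100011001110101 → 1, fb=0
28: 10111000110011101010 → 1, fb=0
29: 01110001100111010100 → 0, fb=1
30: 11100011001110101001 → 1, fb=1
31: 11000110011101010011 → 1, fb=1
32: 10001100111010100111 → 1, fb=1
33: 00011001110101001111 → 0, fb=1
34: 00110011101010011111 → 0, fb=1
35: 01100111010100111111 → 0, fb=0
36: 11001110101001111110 → 1, fb=1
37: 10011101010011111101 → 1, fb=0
38: 00111010100111111010 → 0, fb=1
39: 01110101001111110101 → 0, fb=1
40: 11101010011111101011 → 1, fb=1
41: 11010100111111010111 → 1, fb=0
42: 10101001111110101110 → 1, fb=1
43: 01010011111101011101 → 0, fb=1
44: 10100111111010111011 → 1, fb=1
45: 01001111110101110111 → 0, fb=0
46: 10011111101011101110 → 1, fb=0
47: 00111111010111011100 → 0, fb=1
48: 01111110101110111001 → 0, fb=1
49: 11111101011101110011 → 1, fb=0
50: 11111010111011100110 → 1, fb=0
51: 11110101110111001100 → 1, fb=0
52: 11101011101110011000 → 1, fb=1
53: 11010111011100110001 → 1, fb=0
54: 10101110111001100010 → 1, fb=1
55: 01011101110011000101 → 0, fb=1
56: 10111011100110001011 → 1, fb=0
57: 01110111001100010110 → 0, fb=1
58: 11101110011000101101 → 1, fb=1
59: 11011100110001011011 → 1, fb=0
60: 10111001100010110110 → 1, fb=0
61: 01110011000101101100 → 0, fb=1
62: 11100110001011011001 → 1, fb=1
63: 11001100010110110011 → 1, fb=1
64: 10011000101101100111 → 1, fb=0
65: 00110001011011001110 → 0, fb=1
66: 01100010110110011101 → 0, fb=0
67: 11000101101100111010 → 1, fb=1
68: 10001011011001110101 → 1, fb=1
69: 00010110110011101011 → 0, fb=1
70: 00101101100111010111 → 0, fb=0
71: 01011011001110101110 → 0, fb=1
72: 10110110011101011101 → 1, fb=0
73: 01101100111010111010 → 0, fb=0
74: 11011001110101110100 → 1, fb=0
75: 10110011101011101000 → 1, fb=0
76: 01100111010111010000 → 0, fb=0
77: 11001110101110100000 → 1, fb=1
78: 10011101011101000001 → 1, fb=0
79: 00111010111010000010 → 0, fb=1
80: 01110101110100000101 → 0, fb=1
81: 11101011101000001011 → 1, fb=1
82: 11010111010000010111 → 1, fb=0
83: 10101110100000101110 → 1, fb=1
84: 01011101000001011101 → 0, fb=1
85: 10111010000010111011 → 1, fb=0
86: 01110100000101110110 → 0, fb=1
87: 11101000001011101101 → 1, fb=1
88: 11010000010111011011 → 1, fb=0
89: 10100000101110110110 → 1, fb=1
90: 01000001011101101101 → 0, fb=0
91: 10000010111011011010 → 1, fb=1
92: 00000101110110110101 → 0, fb=0
93: 00001011101101101010 → 0, fb=0
94: 00010111011011010100 → 0, fb=1
95: 00101110110110101001 → 0, fb=0
96: 01011101101101010010 → 0, fb=1
97: 10111011011010100101 → 1, fb=0
98: 01110110110101001010 → 0, fb=1
99: 11101101101010010101 → 1, fb=1
100: 11011011010100101011 → 1, fb=0
101: 10110110101001010110 → 1, fb=0
102: 01101101010010101100 → 0, fb=0
103: 11011010100101011000 → 1, fb=0
104: 10110101001010110000 → 1, fb=0
105: 01101010010101100000 → 0, fb=0
106: 11010100101011000000 → 1, fb=0
107: 10101001010110000000 → 1, fb=1
108: 01010010101100000001 → 0, fb=1
109: 10100101011000000011 → 1, fb=1
110: 01001010110000000111 → 0, fb=0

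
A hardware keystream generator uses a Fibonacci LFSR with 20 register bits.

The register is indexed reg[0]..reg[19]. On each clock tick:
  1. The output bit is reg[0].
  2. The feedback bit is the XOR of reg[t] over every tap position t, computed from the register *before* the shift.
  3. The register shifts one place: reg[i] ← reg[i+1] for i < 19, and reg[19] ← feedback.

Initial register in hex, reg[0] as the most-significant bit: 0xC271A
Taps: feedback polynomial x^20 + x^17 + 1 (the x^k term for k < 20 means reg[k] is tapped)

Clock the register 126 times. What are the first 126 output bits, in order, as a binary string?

step | reg (before) | out | fb
   0 | 11000010011100011010 | 1 | 1
   1 | 10000100111000110101 | 1 | 0
   2 | 00001001110001101010 | 0 | 0
   3 | 00010011100011010100 | 0 | 1
   4 | 00100111000110101001 | 0 | 0
   5 | 01001110001101010010 | 0 | 0
   6 | 10011100011010100100 | 1 | 0
   7 | 00111000110101001000 | 0 | 0
   8 | 01110001101010010000 | 0 | 0
   9 | 11100011010100100000 | 1 | 1
  10 | 11000110101001000001 | 1 | 1
  11 | 10001101010010000011 | 1 | 1
  12 | 00011010100100000111 | 0 | 1
  13 | 00110101001000001111 | 0 | 1
  14 | 01101010010000011111 | 0 | 1
  15 | 11010100100000111111 | 1 | 0
  16 | 10101001000001111110 | 1 | 0
  17 | 01010010000011111100 | 0 | 1
  18 | 10100100000111111001 | 1 | 1
  19 | 01001000001111110011 | 0 | 0
  20 | 10010000011111100110 | 1 | 0
  21 | 00100000111111001100 | 0 | 1
  22 | 01000001111110011001 | 0 | 0
  23 | 10000011111100110010 | 1 | 1
  24 | 00000111111001100101 | 0 | 1
  25 | 00001111110011001011 | 0 | 0
  26 | 00011111100110010110 | 0 | 1
  27 | 00111111001100101101 | 0 | 1
  28 | 01111110011001011011 | 0 | 0
  29 | 11111100110010110110 | 1 | 0
  30 | 11111001100101101100 | 1 | 0
  31 | 11110011001011011000 | 1 | 1
  32 | 11100110010110110001 | 1 | 1
  33 | 11001100101101100011 | 1 | 1
  34 | 10011001011011000111 | 1 | 0
  35 | 00110010110110001110 | 0 | 1
  36 | 01100101101100011101 | 0 | 1
  37 | 11001011011000111011 | 1 | 1
  38 | 10010110110001110111 | 1 | 0
  39 | 00101101100011101110 | 0 | 1
  40 | 01011011000111011101 | 0 | 1
  41 | 10110110001110111011 | 1 | 1
  42 | 01101100011101110111 | 0 | 1
  43 | 11011000111011101111 | 1 | 0
  44 | 10110001110111011110 | 1 | 0
  45 | 01100011101110111100 | 0 | 1
  46 | 11000111011101111001 | 1 | 1
  47 | 10001110111011110011 | 1 | 1
  48 | 00011101110111100111 | 0 | 1
  49 | 00111011101111001111 | 0 | 1
  50 | 01110111011110011111 | 0 | 1
  51 | 11101110111100111111 | 1 | 0
  52 | 11011101111001111110 | 1 | 0
  53 | 10111011110011111100 | 1 | 0
  54 | 01110111100111111000 | 0 | 0
  55 | 11101111001111110000 | 1 | 1
  56 | 11011110011111100001 | 1 | 1
  57 | 10111100111111000011 | 1 | 1
  58 | 01111001111110000111 | 0 | 1
  59 | 11110011111100001111 | 1 | 0
  60 | 11100111111000011110 | 1 | 0
  61 | 11001111110000111100 | 1 | 0
  62 | 10011111100001111000 | 1 | 1
  63 | 00111111000011110001 | 0 | 0
  64 | 01111110000111100010 | 0 | 0
  65 | 11111100001111000100 | 1 | 0
  66 | 11111000011110001000 | 1 | 1
  67 | 11110000111100010001 | 1 | 1
  68 | 11100001111000100011 | 1 | 1
  69 | 11000011110001000111 | 1 | 0
  70 | 10000111100010001110 | 1 | 0
  71 | 00001111000100011100 | 0 | 1
  72 | 00011110001000111001 | 0 | 0
  73 | 00111100010001110010 | 0 | 0
  74 | 01111000100011100100 | 0 | 1
  75 | 11110001000111001001 | 1 | 1
  76 | 11100010001110010011 | 1 | 1
  77 | 11000100011100100111 | 1 | 0
  78 | 10001000111001001110 | 1 | 0
  79 | 00010001110010011100 | 0 | 1
  80 | 00100011100100111001 | 0 | 0
  81 | 01000111001001110010 | 0 | 0
  82 | 10001110010011100100 | 1 | 0
  83 | 00011100100111001000 | 0 | 0
  84 | 00111001001110010000 | 0 | 0
  85 | 01110010011100100000 | 0 | 0
  86 | 11100100111001000000 | 1 | 1
  87 | 11001001110010000001 | 1 | 1
  88 | 10010011100100000011 | 1 | 1
  89 | 00100111001000000111 | 0 | 1
  90 | 01001110010000001111 | 0 | 1
  91 | 10011100100000011111 | 1 | 0
  92 | 00111001000000111110 | 0 | 1
  93 | 01110010000001111101 | 0 | 1
  94 | 11100100000011111011 | 1 | 1
  95 | 11001000000111110111 | 1 | 0
  96 | 10010000001111101110 | 1 | 0
  97 | 00100000011111011100 | 0 | 1
  98 | 01000000111110111001 | 0 | 0
  99 | 10000001111101110010 | 1 | 1
 100 | 00000011111011100101 | 0 | 1
 101 | 00000111110111001011 | 0 | 0
 102 | 00001111101110010110 | 0 | 1
 103 | 00011111011100101101 | 0 | 1
 104 | 00111110111001011011 | 0 | 0
 105 | 01111101110010110110 | 0 | 1
 106 | 11111011100101101101 | 1 | 0
 107 | 11110111001011011010 | 1 | 1
 108 | 11101110010110110101 | 1 | 0
 109 | 11011100101101101010 | 1 | 1
 110 | 10111001011011010101 | 1 | 0
 111 | 01110010110110101010 | 0 | 0
 112 | 11100101101101010100 | 1 | 0
 113 | 11001011011010101000 | 1 | 1
 114 | 10010110110101010001 | 1 | 1
 115 | 00101101101010100011 | 0 | 0
 116 | 01011011010101000110 | 0 | 1
 117 | 10110110101010001101 | 1 | 0
 118 | 01101101010100011010 | 0 | 0
 119 | 11011010101000110100 | 1 | 0
 120 | 10110101010001101000 | 1 | 1
 121 | 01101010100011010001 | 0 | 0
 122 | 11010101000110100010 | 1 | 1
 123 | 10101010001101000101 | 1 | 0
 124 | 01010100011010001010 | 0 | 0
 125 | 10101000110100010100 | 1 | 0

110000100111000110101001000001111110011001011011000111011101111001111110000111100010001110010011100100000011111011100101101101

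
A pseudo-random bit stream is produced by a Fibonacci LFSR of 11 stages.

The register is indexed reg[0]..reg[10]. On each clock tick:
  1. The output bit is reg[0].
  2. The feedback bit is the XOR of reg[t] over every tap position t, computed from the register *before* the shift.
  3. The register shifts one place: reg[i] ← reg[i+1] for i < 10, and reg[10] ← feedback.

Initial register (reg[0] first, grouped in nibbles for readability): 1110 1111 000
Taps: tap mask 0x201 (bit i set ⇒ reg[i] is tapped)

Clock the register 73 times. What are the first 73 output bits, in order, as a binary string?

tick  register→output (feedback)
  0  11101111000→1 (1)
  1  11011110001→1 (1)
  2  10111100011→1 (0)
  3  01111000110→0 (1)
  4  11110001101→1 (1)
  5  11100011011→1 (0)
  6  11000110110→1 (0)
  7  10001101100→1 (1)
  8  00011011001→0 (0)
  9  00110110010→0 (1)
 10  01101100101→0 (0)
 11  11011001010→1 (0)
 12  10110010100→1 (1)
 13  01100101001→0 (0)
 14  11001010010→1 (0)
 15  10010100100→1 (1)
 16  00101001001→0 (0)
 17  01010010010→0 (1)
 18  10100100101→1 (1)
 19  01001001011→0 (1)
 20  10010010111→1 (0)
 21  00100101110→0 (1)
 22  01001011101→0 (0)
 23  10010111010→1 (0)
 24  00101110100→0 (0)
 25  01011101000→0 (0)
 26  10111010000→1 (1)
 27  01110100001→0 (0)
 28  11101000010→1 (0)
 29  11010000100→1 (1)
 30  10100001001→1 (1)
 31  01000010011→0 (1)
 32  10000100111→1 (0)
 33  00001001110→0 (1)
 34  00010011101→0 (0)
 35  00100111010→0 (1)
 36  01001110101→0 (0)
 37  10011101010→1 (0)
 38  00111010100→0 (0)
 39  01110101000→0 (0)
 40  11101010000→1 (1)
 41  11010100001→1 (1)
 42  10101000011→1 (0)
 43  01010000110→0 (1)
 44  10100001101→1 (1)
 45  01000011011→0 (1)
 46  10000110111→1 (0)
 47  00001101110→0 (1)
 48  00011011101→0 (0)
 49  00110111010→0 (1)
 50  01101110101→0 (0)
 51  11011101010→1 (0)
 52  10111010100→1 (1)
 53  01110101001→0 (0)
 54  11101010010→1 (0)
 55  11010100100→1 (1)
 56  10101001001→1 (1)
 57  01010010011→0 (1)
 58  10100100111→1 (0)
 59  01001001110→0 (1)
 60  10010011101→1 (1)
 61  00100111011→0 (1)
 62  01001110111→0 (1)
 63  10011101111→1 (0)
 64  00111011110→0 (1)
 65  01110111101→0 (0)
 66  11101111010→1 (0)
 67  11011110100→1 (1)
 68  10111101001→1 (1)
 69  01111010011→0 (1)
 70  11110100111→1 (0)
 71  11101001110→1 (0)
 72  11010011100→1 (1)

1110111100011011001010010010111010000100111010100001101110101001001110111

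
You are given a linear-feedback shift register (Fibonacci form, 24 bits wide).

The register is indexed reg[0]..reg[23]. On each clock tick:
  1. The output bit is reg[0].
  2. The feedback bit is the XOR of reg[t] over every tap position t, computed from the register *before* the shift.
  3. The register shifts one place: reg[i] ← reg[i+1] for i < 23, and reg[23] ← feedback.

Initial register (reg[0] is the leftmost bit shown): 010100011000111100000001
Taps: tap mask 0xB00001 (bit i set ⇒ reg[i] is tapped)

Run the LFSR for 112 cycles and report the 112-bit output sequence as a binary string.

k : reg_k → out_k, fb_k
0: 010100011000111100000001 → 0, fb=1
1: 101000110001111000000011 → 1, fb=0
2: 010001100011110000000110 → 0, fb=1
3: 100011000111100000001101 → 1, fb=0
4: 000110001111000000011010 → 0, fb=1
5: 001100011110000000110101 → 0, fb=0
6: 011000111100000001101010 → 0, fb=1
7: 110001111000000011010101 → 1, fb=1
8: 100011110000000110101011 → 1, fb=1
9: 000111100000001101010111 → 0, fb=0
10: 001111000000011010101110 → 0, fb=0
11: 011110000000110101011100 → 0, fb=0
12: 111100000001101010111000 → 1, fb=0
13: 111000000011010101110000 → 1, fb=1
14: 110000000110101011100001 → 1, fb=0
15: 100000001101010111000010 → 1, fb=1
16: 000000011010101110000101 → 0, fb=0
17: 000000110101011100001010 → 0, fb=1
18: 000001101010111000010101 → 0, fb=0
19: 000011010101110000101010 → 0, fb=1
20: 000110101011100001010101 → 0, fb=0
21: 001101010111000010101010 → 0, fb=1
22: 011010101110000101010101 → 0, fb=0
23: 110101011100001010101010 → 1, fb=0
24: 101010111000010101010100 → 1, fb=0
25: 010101110000101010101000 → 0, fb=1
26: 101011100001010101010001 → 1, fb=0
27: 010111000010101010100010 → 0, fb=0
28: 101110000101010101000100 → 1, fb=0
29: 011100001010101010001000 → 0, fb=1
30: 111000010101010100010001 → 1, fb=0
31: 110000101010101000100010 → 1, fb=1
32: 100001010101010001000101 → 1, fb=1
33: 000010101010100010001011 → 0, fb=0
34: 000101010101000100010110 → 0, fb=1
35: 001010101010001000101101 → 0, fb=1
36: 010101010100010001011011 → 0, fb=0
37: 101010101000100010110110 → 1, fb=0
38: 010101010001000101101100 → 0, fb=0
39: 101010100010001011011000 → 1, fb=0
40: 010101000100010110110000 → 0, fb=0
41: 101010001000101101100000 → 1, fb=1
42: 010100010001011011000001 → 0, fb=1
43: 101000100010110110000011 → 1, fb=0
44: 010001000101101100000110 → 0, fb=1
45: 100010001011011000001101 → 1, fb=0
46: 000100010110110000011010 → 0, fb=1
47: 001000101101100000110101 → 0, fb=0
48: 010001011011000001101010 → 0, fb=1
49: 100010110110000011010101 → 1, fb=1
50: 000101101100000110101011 → 0, fb=0
51: 001011011000001101010110 → 0, fb=1
52: 010110110000011010101101 → 0, fb=1
53: 101101100000110101011011 → 1, fb=1
54: 011011000001101010110111 → 0, fb=0
55: 110110000011010101101110 → 1, fb=1
56: 101100000110101011011101 → 1, fb=0
57: 011000001101010110111010 → 0, fb=1
58: 110000011010101101110101 → 1, fb=1
59: 100000110101011011101011 → 1, fb=1
60: 000001101010110111010111 → 0, fb=0
61: 000011010101101110101110 → 0, fb=0
62: 000110101011011101011100 → 0, fb=0
63: 001101010110111010111000 → 0, fb=1
64: 011010101101110101110001 → 0, fb=1
65: 110101011011101011100011 → 1, fb=0
66: 101010110111010111000110 → 1, fb=0
67: 010101101110101110001100 → 0, fb=0
68: 101011011101011100011000 → 1, fb=0
69: 010110111010111000110000 → 0, fb=0
70: 101101110101110001100000 → 1, fb=1
71: 011011101011100011000001 → 0, fb=1
72: 110111010111000110000011 → 1, fb=0
73: 101110101110001100000110 → 1, fb=0
74: 011101011100011000001100 → 0, fb=0
75: 111010111000110000011000 → 1, fb=0
76: 110101110001100000110000 → 1, fb=1
77: 101011100011000001100001 → 1, fb=0
78: 010111000110000011000010 → 0, fb=0
79: 101110001100000110000100 → 1, fb=0
80: 011100011000001100001000 → 0, fb=1
81: 111000110000011000010001 → 1, fb=0
82: 110001100000110000100010 → 1, fb=1
83: 100011000001100001000101 → 1, fb=1
84: 000110000011000010001011 → 0, fb=0
85: 001100000110000100010110 → 0, fb=1
86: 011000001100001000101101 → 0, fb=1
87: 110000011000010001011011 → 1, fb=1
88: 100000110000100010110111 → 1, fb=1
89: 000001100001000101101111 → 0, fb=1
90: 000011000010001011011111 → 0, fb=1
91: 000110000100010110111111 → 0, fb=1
92: 001100001000101101111111 → 0, fb=1
93: 011000010001011011111111 → 0, fb=1
94: 110000100010110111111111 → 1, fb=0
95: 100001000101101111111110 → 1, fb=1
96: 000010001011011111111101 → 0, fb=1
97: 000100010110111111111011 → 0, fb=0
98: 001000101101111111110110 → 0, fb=1
99: 010001011011111111101101 → 0, fb=1
100: 100010110111111111011011 → 1, fb=1
101: 000101101111111110110111 → 0, fb=0
102: 001011011111111101101110 → 0, fb=0
103: 010110111111111011011100 → 0, fb=0
104: 101101111111110110111000 → 1, fb=0
105: 011011111111101101110000 → 0, fb=0
106: 110111111111011011100000 → 1, fb=1
107: 101111111110110111000001 → 1, fb=0
108: 011111111101101110000010 → 0, fb=0
109: 111111111011011100000100 → 1, fb=0
110: 111111110110111000001000 → 1, fb=0
111: 111111101101110000010000 → 1, fb=1

0101000110001111000000011010101110000101010101000100010110110000011010101101110101110001100000110000100010110111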